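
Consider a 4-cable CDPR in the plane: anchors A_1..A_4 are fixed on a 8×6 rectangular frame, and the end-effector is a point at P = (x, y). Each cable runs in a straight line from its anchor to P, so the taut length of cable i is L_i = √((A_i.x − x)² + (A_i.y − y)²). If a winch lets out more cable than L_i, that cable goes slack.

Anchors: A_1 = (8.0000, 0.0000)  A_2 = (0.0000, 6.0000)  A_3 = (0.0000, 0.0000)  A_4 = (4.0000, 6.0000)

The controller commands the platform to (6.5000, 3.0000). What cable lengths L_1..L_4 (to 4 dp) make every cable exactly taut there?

(3.3541, 7.1589, 7.1589, 3.9051)

L_1: Δ = A_1−P = (1.5000, -3.0000) → ‖Δ‖ = √11.2500 = 3.3541
L_2: Δ = A_2−P = (-6.5000, 3.0000) → ‖Δ‖ = √51.2500 = 7.1589
L_3: Δ = A_3−P = (-6.5000, -3.0000) → ‖Δ‖ = √51.2500 = 7.1589
L_4: Δ = A_4−P = (-2.5000, 3.0000) → ‖Δ‖ = √15.2500 = 3.9051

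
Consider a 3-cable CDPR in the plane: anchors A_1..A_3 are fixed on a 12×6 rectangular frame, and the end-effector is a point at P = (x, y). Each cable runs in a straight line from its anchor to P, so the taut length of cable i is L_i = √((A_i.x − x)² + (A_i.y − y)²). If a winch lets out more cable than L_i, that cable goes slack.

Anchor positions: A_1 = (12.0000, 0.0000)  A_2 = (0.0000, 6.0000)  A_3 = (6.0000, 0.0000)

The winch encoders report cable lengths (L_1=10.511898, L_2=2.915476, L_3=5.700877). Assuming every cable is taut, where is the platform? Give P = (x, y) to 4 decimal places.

each cable: (A_i−P)·(A_i−P) = L_i²; let c_i = ‖A_i‖²−L_i²
c_1 = 144.0000+0.0000−110.5000 = 33.5000
row 1: 24.0000x − 12.0000y = 6.0000  (c_2=27.5000)
row 2: 12.0000x + 0.0000y = 30.0000  (c_3=3.5000)
Cramer on rows 1–2 → x = 2.5000, y = 4.5000

(2.5000, 4.5000)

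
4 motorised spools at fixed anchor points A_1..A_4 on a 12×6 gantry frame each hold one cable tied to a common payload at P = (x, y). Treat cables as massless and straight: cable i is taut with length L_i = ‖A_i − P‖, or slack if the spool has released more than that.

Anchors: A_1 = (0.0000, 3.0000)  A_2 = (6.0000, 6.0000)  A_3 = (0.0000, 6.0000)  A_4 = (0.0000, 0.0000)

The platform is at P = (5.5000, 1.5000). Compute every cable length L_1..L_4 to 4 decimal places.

cable 1: Δx=-5.5000, Δy=1.5000; L_1 = √(Δx²+Δy²) = 5.7009
cable 2: Δx=0.5000, Δy=4.5000; L_2 = √(Δx²+Δy²) = 4.5277
cable 3: Δx=-5.5000, Δy=4.5000; L_3 = √(Δx²+Δy²) = 7.1063
cable 4: Δx=-5.5000, Δy=-1.5000; L_4 = √(Δx²+Δy²) = 5.7009

(5.7009, 4.5277, 7.1063, 5.7009)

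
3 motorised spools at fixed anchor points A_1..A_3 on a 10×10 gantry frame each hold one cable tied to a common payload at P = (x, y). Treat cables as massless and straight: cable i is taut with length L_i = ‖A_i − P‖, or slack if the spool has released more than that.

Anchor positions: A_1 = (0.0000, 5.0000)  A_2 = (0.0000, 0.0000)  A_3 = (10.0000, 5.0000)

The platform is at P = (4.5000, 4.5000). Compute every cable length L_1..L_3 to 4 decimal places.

(4.5277, 6.3640, 5.5227)

L_1 = √((0.0000−4.5000)² + (5.0000−4.5000)²) = 4.5277
L_2 = √((0.0000−4.5000)² + (0.0000−4.5000)²) = 6.3640
L_3 = √((10.0000−4.5000)² + (5.0000−4.5000)²) = 5.5227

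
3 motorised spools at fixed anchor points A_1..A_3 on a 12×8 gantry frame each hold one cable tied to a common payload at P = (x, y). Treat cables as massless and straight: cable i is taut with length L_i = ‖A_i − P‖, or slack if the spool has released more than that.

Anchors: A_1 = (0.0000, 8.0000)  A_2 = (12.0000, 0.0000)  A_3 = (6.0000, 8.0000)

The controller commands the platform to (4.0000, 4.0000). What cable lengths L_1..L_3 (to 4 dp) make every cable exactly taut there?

(5.6569, 8.9443, 4.4721)

cable 1: Δx=-4.0000, Δy=4.0000; L_1 = √(Δx²+Δy²) = 5.6569
cable 2: Δx=8.0000, Δy=-4.0000; L_2 = √(Δx²+Δy²) = 8.9443
cable 3: Δx=2.0000, Δy=4.0000; L_3 = √(Δx²+Δy²) = 4.4721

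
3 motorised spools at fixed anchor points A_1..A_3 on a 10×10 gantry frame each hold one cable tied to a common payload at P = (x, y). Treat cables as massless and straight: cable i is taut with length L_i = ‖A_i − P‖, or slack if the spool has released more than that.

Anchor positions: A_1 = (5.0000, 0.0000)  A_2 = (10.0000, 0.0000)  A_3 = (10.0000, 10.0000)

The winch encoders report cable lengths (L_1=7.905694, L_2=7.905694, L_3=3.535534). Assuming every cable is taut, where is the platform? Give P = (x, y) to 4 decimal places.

(7.5000, 7.5000)

each cable: (A_i−P)·(A_i−P) = L_i²; let k_i = ‖A_i‖²−L_i²
k_1 = 25.0000+0.0000−62.5000 = -37.5000
row 1: -10.0000x + 0.0000y = -75.0000  (k_2=37.5000)
row 2: -10.0000x − 20.0000y = -225.0000  (k_3=187.5000)
Cramer on rows 1–2 → x = 7.5000, y = 7.5000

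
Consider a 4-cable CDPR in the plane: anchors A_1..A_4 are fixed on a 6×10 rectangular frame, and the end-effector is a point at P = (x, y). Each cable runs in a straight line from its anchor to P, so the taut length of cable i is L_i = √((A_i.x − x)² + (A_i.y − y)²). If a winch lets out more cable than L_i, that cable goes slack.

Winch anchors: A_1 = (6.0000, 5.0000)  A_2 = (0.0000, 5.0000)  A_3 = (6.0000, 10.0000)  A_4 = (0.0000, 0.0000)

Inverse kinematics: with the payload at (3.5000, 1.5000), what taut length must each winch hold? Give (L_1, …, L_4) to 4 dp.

(4.3012, 4.9497, 8.8600, 3.8079)

L_1 = √((6.0000−3.5000)² + (5.0000−1.5000)²) = 4.3012
L_2 = √((0.0000−3.5000)² + (5.0000−1.5000)²) = 4.9497
L_3 = √((6.0000−3.5000)² + (10.0000−1.5000)²) = 8.8600
L_4 = √((0.0000−3.5000)² + (0.0000−1.5000)²) = 3.8079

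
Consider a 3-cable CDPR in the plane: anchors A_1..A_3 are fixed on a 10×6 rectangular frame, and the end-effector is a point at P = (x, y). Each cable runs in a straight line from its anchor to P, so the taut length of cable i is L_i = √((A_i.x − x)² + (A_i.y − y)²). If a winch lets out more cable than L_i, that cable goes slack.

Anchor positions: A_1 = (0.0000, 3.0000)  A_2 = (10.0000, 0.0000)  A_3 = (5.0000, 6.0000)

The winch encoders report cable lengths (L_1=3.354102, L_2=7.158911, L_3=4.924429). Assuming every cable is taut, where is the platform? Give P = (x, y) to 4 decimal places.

circle eqns → linear via eq_j − eq_1; set q_j = A_j·A_j − L_j²
q_1 = 0.0000+9.0000−11.2500 = -2.2500
-20.0000·x + 6.0000·y = q_1−q_2 = -51.0000
-10.0000·x − 6.0000·y = q_1−q_3 = -39.0000
solve first two rows → x=3.0000, y=1.5000

(3.0000, 1.5000)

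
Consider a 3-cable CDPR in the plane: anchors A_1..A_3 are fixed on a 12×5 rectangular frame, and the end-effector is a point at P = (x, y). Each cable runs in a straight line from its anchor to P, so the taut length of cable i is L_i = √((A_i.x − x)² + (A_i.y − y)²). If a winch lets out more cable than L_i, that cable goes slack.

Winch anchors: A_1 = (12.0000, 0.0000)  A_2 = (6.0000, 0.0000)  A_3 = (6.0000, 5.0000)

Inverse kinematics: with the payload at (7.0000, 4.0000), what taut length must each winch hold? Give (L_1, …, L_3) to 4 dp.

cable 1: Δx=5.0000, Δy=-4.0000; L_1 = √(Δx²+Δy²) = 6.4031
cable 2: Δx=-1.0000, Δy=-4.0000; L_2 = √(Δx²+Δy²) = 4.1231
cable 3: Δx=-1.0000, Δy=1.0000; L_3 = √(Δx²+Δy²) = 1.4142

(6.4031, 4.1231, 1.4142)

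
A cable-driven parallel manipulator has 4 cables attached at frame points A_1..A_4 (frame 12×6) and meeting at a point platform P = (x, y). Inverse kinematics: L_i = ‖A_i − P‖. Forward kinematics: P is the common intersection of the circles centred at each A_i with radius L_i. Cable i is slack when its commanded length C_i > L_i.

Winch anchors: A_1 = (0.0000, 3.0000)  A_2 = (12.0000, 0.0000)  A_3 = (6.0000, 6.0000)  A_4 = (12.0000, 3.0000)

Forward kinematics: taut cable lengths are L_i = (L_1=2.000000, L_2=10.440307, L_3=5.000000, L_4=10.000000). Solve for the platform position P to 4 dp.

(2.0000, 3.0000)

each cable: (A_i−P)·(A_i−P) = L_i²; let k_i = ‖A_i‖²−L_i²
k_1 = 0.0000+9.0000−4.0000 = 5.0000
row 1: -24.0000x + 6.0000y = -30.0000  (k_2=35.0000)
row 2: -12.0000x − 6.0000y = -42.0000  (k_3=47.0000)
row 3: -24.0000x + 0.0000y = -48.0000  (k_4=53.0000)
Cramer on rows 1–2 → x = 2.0000, y = 3.0000
check cable 4: ‖A_4−P‖² = 100.0000 ≈ L_4² = 100.0000 ✓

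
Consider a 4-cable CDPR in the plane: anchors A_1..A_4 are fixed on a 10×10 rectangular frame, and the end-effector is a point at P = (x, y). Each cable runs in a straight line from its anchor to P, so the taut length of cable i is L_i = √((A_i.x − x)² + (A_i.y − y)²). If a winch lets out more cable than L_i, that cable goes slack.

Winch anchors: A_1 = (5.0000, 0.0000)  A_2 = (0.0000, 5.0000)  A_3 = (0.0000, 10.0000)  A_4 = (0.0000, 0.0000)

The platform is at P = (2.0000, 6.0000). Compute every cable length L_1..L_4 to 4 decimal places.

cable 1: Δx=3.0000, Δy=-6.0000; L_1 = √(Δx²+Δy²) = 6.7082
cable 2: Δx=-2.0000, Δy=-1.0000; L_2 = √(Δx²+Δy²) = 2.2361
cable 3: Δx=-2.0000, Δy=4.0000; L_3 = √(Δx²+Δy²) = 4.4721
cable 4: Δx=-2.0000, Δy=-6.0000; L_4 = √(Δx²+Δy²) = 6.3246

(6.7082, 2.2361, 4.4721, 6.3246)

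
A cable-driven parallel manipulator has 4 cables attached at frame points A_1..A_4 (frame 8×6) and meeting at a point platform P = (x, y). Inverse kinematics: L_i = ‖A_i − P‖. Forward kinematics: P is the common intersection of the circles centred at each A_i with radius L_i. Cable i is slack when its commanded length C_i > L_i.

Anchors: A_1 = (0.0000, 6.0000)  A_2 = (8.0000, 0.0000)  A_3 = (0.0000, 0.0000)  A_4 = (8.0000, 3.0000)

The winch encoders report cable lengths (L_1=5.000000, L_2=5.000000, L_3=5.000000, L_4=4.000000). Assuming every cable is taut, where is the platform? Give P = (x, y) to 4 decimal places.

(4.0000, 3.0000)

circle eqns → linear via eq_j − eq_1; set k_j = A_j·A_j − L_j²
k_1 = 0.0000+36.0000−25.0000 = 11.0000
-16.0000·x + 12.0000·y = k_1−k_2 = -28.0000
0.0000·x + 12.0000·y = k_1−k_3 = 36.0000
-16.0000·x + 6.0000·y = k_1−k_4 = -46.0000
solve first two rows → x=4.0000, y=3.0000
check cable 4: ‖A_4−P‖² = 16.0000 ≈ L_4² = 16.0000 ✓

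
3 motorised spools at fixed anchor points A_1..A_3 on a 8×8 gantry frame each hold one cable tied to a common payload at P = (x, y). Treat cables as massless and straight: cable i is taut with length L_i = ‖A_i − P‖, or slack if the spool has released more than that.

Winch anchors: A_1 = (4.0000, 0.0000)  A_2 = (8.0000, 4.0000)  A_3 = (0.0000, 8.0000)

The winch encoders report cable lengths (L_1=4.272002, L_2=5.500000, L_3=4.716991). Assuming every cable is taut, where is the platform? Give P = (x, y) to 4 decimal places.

(2.5000, 4.0000)

each cable: (A_i−P)·(A_i−P) = L_i²; let k_i = ‖A_i‖²−L_i²
k_1 = 16.0000+0.0000−18.2500 = -2.2500
row 1: -8.0000x − 8.0000y = -52.0000  (k_2=49.7500)
row 2: 8.0000x − 16.0000y = -44.0000  (k_3=41.7500)
Cramer on rows 1–2 → x = 2.5000, y = 4.0000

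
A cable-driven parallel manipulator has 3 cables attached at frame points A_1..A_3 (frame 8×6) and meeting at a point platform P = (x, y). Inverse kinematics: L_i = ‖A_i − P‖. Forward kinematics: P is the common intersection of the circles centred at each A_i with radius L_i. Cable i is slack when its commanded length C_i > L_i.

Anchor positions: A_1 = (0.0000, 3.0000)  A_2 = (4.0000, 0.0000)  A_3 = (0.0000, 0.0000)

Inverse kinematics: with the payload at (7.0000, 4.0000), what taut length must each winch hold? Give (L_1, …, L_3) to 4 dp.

cable 1: Δx=-7.0000, Δy=-1.0000; L_1 = √(Δx²+Δy²) = 7.0711
cable 2: Δx=-3.0000, Δy=-4.0000; L_2 = √(Δx²+Δy²) = 5.0000
cable 3: Δx=-7.0000, Δy=-4.0000; L_3 = √(Δx²+Δy²) = 8.0623

(7.0711, 5.0000, 8.0623)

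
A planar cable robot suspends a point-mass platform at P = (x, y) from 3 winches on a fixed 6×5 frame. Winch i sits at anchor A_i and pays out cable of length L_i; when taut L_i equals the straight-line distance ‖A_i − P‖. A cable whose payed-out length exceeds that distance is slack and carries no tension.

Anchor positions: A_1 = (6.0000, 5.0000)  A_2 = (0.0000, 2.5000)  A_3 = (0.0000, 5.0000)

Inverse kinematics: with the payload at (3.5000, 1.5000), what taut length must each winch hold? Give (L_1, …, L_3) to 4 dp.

(4.3012, 3.6401, 4.9497)

L_1 = √((6.0000−3.5000)² + (5.0000−1.5000)²) = 4.3012
L_2 = √((0.0000−3.5000)² + (2.5000−1.5000)²) = 3.6401
L_3 = √((0.0000−3.5000)² + (5.0000−1.5000)²) = 4.9497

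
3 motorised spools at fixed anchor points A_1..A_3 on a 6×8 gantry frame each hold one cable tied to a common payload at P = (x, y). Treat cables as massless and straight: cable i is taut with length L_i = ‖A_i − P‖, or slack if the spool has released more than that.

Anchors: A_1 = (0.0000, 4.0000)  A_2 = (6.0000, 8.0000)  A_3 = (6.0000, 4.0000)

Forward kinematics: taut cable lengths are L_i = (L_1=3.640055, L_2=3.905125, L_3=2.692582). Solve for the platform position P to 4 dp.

(3.5000, 5.0000)

each cable: (A_i−P)·(A_i−P) = L_i²; let c_i = ‖A_i‖²−L_i²
c_1 = 0.0000+16.0000−13.2500 = 2.7500
row 1: -12.0000x − 8.0000y = -82.0000  (c_2=84.7500)
row 2: -12.0000x + 0.0000y = -42.0000  (c_3=44.7500)
Cramer on rows 1–2 → x = 3.5000, y = 5.0000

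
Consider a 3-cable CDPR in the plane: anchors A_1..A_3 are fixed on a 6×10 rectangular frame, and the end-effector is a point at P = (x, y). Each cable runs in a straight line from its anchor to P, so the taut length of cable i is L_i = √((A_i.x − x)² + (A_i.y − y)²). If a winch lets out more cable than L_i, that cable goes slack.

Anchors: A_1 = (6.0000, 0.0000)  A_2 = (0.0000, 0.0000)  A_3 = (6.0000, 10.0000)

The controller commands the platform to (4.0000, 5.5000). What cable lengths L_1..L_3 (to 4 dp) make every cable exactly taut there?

(5.8523, 6.8007, 4.9244)

cable 1: Δx=2.0000, Δy=-5.5000; L_1 = √(Δx²+Δy²) = 5.8523
cable 2: Δx=-4.0000, Δy=-5.5000; L_2 = √(Δx²+Δy²) = 6.8007
cable 3: Δx=2.0000, Δy=4.5000; L_3 = √(Δx²+Δy²) = 4.9244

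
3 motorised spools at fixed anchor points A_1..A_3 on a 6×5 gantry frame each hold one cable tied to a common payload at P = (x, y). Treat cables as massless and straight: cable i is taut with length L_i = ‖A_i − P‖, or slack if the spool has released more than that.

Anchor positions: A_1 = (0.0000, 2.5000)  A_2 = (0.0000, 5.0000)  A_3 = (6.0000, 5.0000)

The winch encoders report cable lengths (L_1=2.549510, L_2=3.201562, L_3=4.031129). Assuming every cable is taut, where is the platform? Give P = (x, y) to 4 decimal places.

(2.5000, 3.0000)

each cable: (A_i−P)·(A_i−P) = L_i²; let q_i = ‖A_i‖²−L_i²
q_1 = 0.0000+6.2500−6.5000 = -0.2500
row 1: 0.0000x − 5.0000y = -15.0000  (q_2=14.7500)
row 2: -12.0000x − 5.0000y = -45.0000  (q_3=44.7500)
Cramer on rows 1–2 → x = 2.5000, y = 3.0000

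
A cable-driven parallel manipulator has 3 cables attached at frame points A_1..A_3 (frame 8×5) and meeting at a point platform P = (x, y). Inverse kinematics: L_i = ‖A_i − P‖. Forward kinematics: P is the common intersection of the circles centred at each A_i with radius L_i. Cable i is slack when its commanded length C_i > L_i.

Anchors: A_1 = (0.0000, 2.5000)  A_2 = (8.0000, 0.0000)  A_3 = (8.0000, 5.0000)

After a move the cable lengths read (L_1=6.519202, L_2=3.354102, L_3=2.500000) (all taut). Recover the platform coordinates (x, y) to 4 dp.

each cable: (A_i−P)·(A_i−P) = L_i²; let k_i = ‖A_i‖²−L_i²
k_1 = 0.0000+6.2500−42.5000 = -36.2500
row 1: -16.0000x + 5.0000y = -89.0000  (k_2=52.7500)
row 2: -16.0000x − 5.0000y = -119.0000  (k_3=82.7500)
Cramer on rows 1–2 → x = 6.5000, y = 3.0000

(6.5000, 3.0000)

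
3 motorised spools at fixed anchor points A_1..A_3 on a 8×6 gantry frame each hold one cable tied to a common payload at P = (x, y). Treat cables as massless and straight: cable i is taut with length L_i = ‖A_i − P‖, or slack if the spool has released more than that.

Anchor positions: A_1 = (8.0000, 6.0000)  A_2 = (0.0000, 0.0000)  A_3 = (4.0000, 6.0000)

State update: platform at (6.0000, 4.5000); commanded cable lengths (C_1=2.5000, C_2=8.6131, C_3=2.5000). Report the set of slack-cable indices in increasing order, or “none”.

cable 1: L_1 = ‖A_1−P‖ = 2.5000;  C_1 = 2.5000 → taut
cable 2: L_2 = ‖A_2−P‖ = 7.5000;  C_2 = 8.6131 → slack
cable 3: L_3 = ‖A_3−P‖ = 2.5000;  C_3 = 2.5000 → taut

2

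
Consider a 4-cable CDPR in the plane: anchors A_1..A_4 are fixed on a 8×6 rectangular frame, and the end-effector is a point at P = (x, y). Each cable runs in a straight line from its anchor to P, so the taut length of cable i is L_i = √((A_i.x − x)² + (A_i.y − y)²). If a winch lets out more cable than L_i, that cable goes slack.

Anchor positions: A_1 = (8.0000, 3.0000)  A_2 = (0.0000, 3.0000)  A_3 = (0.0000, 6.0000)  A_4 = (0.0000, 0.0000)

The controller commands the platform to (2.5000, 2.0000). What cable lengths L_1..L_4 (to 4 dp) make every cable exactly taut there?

(5.5902, 2.6926, 4.7170, 3.2016)

L_1: Δ = A_1−P = (5.5000, 1.0000) → ‖Δ‖ = √31.2500 = 5.5902
L_2: Δ = A_2−P = (-2.5000, 1.0000) → ‖Δ‖ = √7.2500 = 2.6926
L_3: Δ = A_3−P = (-2.5000, 4.0000) → ‖Δ‖ = √22.2500 = 4.7170
L_4: Δ = A_4−P = (-2.5000, -2.0000) → ‖Δ‖ = √10.2500 = 3.2016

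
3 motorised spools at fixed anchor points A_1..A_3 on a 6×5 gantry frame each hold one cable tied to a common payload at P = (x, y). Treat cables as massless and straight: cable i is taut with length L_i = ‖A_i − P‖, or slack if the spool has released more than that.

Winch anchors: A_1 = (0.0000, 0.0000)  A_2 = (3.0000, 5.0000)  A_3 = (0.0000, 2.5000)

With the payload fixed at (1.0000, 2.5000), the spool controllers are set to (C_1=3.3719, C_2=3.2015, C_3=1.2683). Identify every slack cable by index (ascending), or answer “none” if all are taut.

i=1: geometric 2.6926 vs commanded 3.3719 ⇒ slack
i=2: geometric 3.2016 vs commanded 3.2015 ⇒ taut
i=3: geometric 1.0000 vs commanded 1.2683 ⇒ slack

1, 3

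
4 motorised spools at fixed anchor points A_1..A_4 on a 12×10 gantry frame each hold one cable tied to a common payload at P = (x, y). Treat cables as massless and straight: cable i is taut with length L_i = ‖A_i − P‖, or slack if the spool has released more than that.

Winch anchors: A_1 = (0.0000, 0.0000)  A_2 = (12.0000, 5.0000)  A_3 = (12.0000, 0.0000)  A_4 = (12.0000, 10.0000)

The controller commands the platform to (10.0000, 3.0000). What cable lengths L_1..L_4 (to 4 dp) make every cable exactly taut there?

(10.4403, 2.8284, 3.6056, 7.2801)

L_1 = √((0.0000−10.0000)² + (0.0000−3.0000)²) = 10.4403
L_2 = √((12.0000−10.0000)² + (5.0000−3.0000)²) = 2.8284
L_3 = √((12.0000−10.0000)² + (0.0000−3.0000)²) = 3.6056
L_4 = √((12.0000−10.0000)² + (10.0000−3.0000)²) = 7.2801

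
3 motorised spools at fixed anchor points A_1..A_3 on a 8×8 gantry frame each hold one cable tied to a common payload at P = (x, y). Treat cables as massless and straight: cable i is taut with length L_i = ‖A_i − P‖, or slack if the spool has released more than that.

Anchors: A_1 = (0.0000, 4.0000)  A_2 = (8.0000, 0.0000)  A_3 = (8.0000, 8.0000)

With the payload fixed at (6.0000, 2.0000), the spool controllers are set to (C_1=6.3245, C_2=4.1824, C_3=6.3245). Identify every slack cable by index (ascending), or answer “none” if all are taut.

2

cable 1: √((-6.0000)²+(2.0000)²)=6.3246, C_1=6.3245: taut
cable 2: √((2.0000)²+(-2.0000)²)=2.8284, C_2=4.1824: slack
cable 3: √((2.0000)²+(6.0000)²)=6.3246, C_3=6.3245: taut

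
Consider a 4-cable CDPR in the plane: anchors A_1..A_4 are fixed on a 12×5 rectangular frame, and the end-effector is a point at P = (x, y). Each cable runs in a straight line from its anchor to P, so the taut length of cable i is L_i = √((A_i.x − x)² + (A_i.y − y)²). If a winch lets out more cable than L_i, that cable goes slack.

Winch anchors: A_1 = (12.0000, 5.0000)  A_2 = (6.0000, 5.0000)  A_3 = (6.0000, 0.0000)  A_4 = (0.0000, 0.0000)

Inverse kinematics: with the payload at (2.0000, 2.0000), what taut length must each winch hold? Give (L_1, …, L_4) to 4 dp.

cable 1: Δx=10.0000, Δy=3.0000; L_1 = √(Δx²+Δy²) = 10.4403
cable 2: Δx=4.0000, Δy=3.0000; L_2 = √(Δx²+Δy²) = 5.0000
cable 3: Δx=4.0000, Δy=-2.0000; L_3 = √(Δx²+Δy²) = 4.4721
cable 4: Δx=-2.0000, Δy=-2.0000; L_4 = √(Δx²+Δy²) = 2.8284

(10.4403, 5.0000, 4.4721, 2.8284)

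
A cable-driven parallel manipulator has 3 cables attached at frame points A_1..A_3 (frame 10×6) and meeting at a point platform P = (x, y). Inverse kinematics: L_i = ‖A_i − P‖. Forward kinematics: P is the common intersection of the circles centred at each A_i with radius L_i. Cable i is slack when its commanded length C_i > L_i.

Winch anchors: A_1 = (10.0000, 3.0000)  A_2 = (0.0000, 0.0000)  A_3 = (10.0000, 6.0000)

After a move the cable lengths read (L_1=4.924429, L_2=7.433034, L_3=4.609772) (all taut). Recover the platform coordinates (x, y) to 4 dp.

(5.5000, 5.0000)

each cable: (A_i−P)·(A_i−P) = L_i²; let q_i = ‖A_i‖²−L_i²
q_1 = 100.0000+9.0000−24.2500 = 84.7500
row 1: 20.0000x + 6.0000y = 140.0000  (q_2=-55.2500)
row 2: 0.0000x − 6.0000y = -30.0000  (q_3=114.7500)
Cramer on rows 1–2 → x = 5.5000, y = 5.0000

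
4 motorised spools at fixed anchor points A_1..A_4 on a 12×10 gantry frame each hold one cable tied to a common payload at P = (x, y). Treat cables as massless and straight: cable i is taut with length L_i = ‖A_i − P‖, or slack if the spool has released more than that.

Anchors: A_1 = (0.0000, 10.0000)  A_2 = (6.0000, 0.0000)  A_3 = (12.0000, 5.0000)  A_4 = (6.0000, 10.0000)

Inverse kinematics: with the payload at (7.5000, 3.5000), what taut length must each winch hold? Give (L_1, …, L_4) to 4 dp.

cable 1: Δx=-7.5000, Δy=6.5000; L_1 = √(Δx²+Δy²) = 9.9247
cable 2: Δx=-1.5000, Δy=-3.5000; L_2 = √(Δx²+Δy²) = 3.8079
cable 3: Δx=4.5000, Δy=1.5000; L_3 = √(Δx²+Δy²) = 4.7434
cable 4: Δx=-1.5000, Δy=6.5000; L_4 = √(Δx²+Δy²) = 6.6708

(9.9247, 3.8079, 4.7434, 6.6708)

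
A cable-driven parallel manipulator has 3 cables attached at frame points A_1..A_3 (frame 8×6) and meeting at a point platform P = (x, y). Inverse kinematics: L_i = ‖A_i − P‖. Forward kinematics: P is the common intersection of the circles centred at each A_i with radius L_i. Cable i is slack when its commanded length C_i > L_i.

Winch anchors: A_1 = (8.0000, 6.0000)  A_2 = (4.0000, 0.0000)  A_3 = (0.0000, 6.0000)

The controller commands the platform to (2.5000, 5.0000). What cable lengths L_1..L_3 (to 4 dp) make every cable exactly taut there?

(5.5902, 5.2202, 2.6926)

L_1: Δ = A_1−P = (5.5000, 1.0000) → ‖Δ‖ = √31.2500 = 5.5902
L_2: Δ = A_2−P = (1.5000, -5.0000) → ‖Δ‖ = √27.2500 = 5.2202
L_3: Δ = A_3−P = (-2.5000, 1.0000) → ‖Δ‖ = √7.2500 = 2.6926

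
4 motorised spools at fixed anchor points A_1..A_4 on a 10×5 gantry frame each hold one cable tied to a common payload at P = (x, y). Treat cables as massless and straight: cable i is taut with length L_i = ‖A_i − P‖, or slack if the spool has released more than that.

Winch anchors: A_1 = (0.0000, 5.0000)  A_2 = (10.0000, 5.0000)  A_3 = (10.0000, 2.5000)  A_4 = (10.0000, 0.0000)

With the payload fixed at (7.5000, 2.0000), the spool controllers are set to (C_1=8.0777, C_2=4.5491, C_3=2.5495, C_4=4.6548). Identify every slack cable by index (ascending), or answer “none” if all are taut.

i=1: geometric 8.0777 vs commanded 8.0777 ⇒ taut
i=2: geometric 3.9051 vs commanded 4.5491 ⇒ slack
i=3: geometric 2.5495 vs commanded 2.5495 ⇒ taut
i=4: geometric 3.2016 vs commanded 4.6548 ⇒ slack

2, 4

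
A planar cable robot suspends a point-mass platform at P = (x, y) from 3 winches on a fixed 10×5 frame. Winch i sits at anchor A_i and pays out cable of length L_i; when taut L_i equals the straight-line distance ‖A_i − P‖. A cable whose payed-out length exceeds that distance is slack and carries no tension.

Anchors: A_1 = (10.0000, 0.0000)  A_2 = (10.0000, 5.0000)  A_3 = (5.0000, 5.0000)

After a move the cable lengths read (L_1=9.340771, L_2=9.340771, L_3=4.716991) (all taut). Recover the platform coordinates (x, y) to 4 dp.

(1.0000, 2.5000)

each cable: (A_i−P)·(A_i−P) = L_i²; let c_i = ‖A_i‖²−L_i²
c_1 = 100.0000+0.0000−87.2500 = 12.7500
row 1: 0.0000x − 10.0000y = -25.0000  (c_2=37.7500)
row 2: 10.0000x − 10.0000y = -15.0000  (c_3=27.7500)
Cramer on rows 1–2 → x = 1.0000, y = 2.5000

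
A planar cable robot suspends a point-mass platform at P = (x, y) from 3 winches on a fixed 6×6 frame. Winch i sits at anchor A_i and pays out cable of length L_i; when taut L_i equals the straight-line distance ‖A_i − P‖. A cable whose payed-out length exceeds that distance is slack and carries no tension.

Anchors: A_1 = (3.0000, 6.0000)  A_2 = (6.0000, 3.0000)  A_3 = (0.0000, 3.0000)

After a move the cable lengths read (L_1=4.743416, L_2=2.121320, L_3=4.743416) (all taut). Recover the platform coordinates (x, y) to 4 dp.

(4.5000, 1.5000)

each cable: (A_i−P)·(A_i−P) = L_i²; let q_i = ‖A_i‖²−L_i²
q_1 = 9.0000+36.0000−22.5000 = 22.5000
row 1: -6.0000x + 6.0000y = -18.0000  (q_2=40.5000)
row 2: 6.0000x + 6.0000y = 36.0000  (q_3=-13.5000)
Cramer on rows 1–2 → x = 4.5000, y = 1.5000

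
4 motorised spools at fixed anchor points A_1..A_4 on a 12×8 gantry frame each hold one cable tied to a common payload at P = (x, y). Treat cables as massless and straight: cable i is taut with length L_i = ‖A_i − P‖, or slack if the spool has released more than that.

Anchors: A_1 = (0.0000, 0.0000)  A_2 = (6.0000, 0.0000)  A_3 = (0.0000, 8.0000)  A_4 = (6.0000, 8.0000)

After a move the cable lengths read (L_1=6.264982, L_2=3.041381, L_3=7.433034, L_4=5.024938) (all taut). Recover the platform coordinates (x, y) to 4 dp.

(5.5000, 3.0000)

circle eqns → linear via eq_j − eq_1; set c_j = A_j·A_j − L_j²
c_1 = 0.0000+0.0000−39.2500 = -39.2500
-12.0000·x + 0.0000·y = c_1−c_2 = -66.0000
0.0000·x − 16.0000·y = c_1−c_3 = -48.0000
-12.0000·x − 16.0000·y = c_1−c_4 = -114.0000
solve first two rows → x=5.5000, y=3.0000
check cable 4: ‖A_4−P‖² = 25.2500 ≈ L_4² = 25.2500 ✓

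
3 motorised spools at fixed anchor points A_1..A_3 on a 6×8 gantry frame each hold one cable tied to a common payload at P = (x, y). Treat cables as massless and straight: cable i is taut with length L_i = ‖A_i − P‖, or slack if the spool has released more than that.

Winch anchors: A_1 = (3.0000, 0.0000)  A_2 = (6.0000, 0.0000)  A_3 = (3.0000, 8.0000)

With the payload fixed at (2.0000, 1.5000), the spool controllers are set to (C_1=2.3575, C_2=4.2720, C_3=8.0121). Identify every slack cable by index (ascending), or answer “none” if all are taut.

cable 1: L_1 = ‖A_1−P‖ = 1.8028;  C_1 = 2.3575 → slack
cable 2: L_2 = ‖A_2−P‖ = 4.2720;  C_2 = 4.2720 → taut
cable 3: L_3 = ‖A_3−P‖ = 6.5765;  C_3 = 8.0121 → slack

1, 3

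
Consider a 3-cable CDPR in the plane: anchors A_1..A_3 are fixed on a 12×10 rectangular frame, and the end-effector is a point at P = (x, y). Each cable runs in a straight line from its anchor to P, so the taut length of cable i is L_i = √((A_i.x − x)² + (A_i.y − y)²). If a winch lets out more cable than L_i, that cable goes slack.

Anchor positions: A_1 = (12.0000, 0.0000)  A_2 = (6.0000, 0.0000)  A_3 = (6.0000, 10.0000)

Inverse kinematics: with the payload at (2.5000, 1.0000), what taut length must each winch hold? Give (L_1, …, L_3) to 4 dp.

L_1: Δ = A_1−P = (9.5000, -1.0000) → ‖Δ‖ = √91.2500 = 9.5525
L_2: Δ = A_2−P = (3.5000, -1.0000) → ‖Δ‖ = √13.2500 = 3.6401
L_3: Δ = A_3−P = (3.5000, 9.0000) → ‖Δ‖ = √93.2500 = 9.6566

(9.5525, 3.6401, 9.6566)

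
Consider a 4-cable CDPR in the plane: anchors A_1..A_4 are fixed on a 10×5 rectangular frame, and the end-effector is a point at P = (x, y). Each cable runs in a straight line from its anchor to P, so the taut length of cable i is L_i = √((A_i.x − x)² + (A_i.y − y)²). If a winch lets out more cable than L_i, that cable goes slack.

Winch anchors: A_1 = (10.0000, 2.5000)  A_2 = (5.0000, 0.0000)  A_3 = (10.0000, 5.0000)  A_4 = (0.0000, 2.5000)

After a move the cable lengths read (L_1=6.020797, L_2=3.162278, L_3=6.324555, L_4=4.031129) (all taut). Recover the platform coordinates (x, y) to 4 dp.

(4.0000, 3.0000)

circle eqns → linear via eq_j − eq_1; set c_j = A_j·A_j − L_j²
c_1 = 100.0000+6.2500−36.2500 = 70.0000
10.0000·x + 5.0000·y = c_1−c_2 = 55.0000
0.0000·x − 5.0000·y = c_1−c_3 = -15.0000
20.0000·x + 0.0000·y = c_1−c_4 = 80.0000
solve first two rows → x=4.0000, y=3.0000
check cable 4: ‖A_4−P‖² = 16.2500 ≈ L_4² = 16.2500 ✓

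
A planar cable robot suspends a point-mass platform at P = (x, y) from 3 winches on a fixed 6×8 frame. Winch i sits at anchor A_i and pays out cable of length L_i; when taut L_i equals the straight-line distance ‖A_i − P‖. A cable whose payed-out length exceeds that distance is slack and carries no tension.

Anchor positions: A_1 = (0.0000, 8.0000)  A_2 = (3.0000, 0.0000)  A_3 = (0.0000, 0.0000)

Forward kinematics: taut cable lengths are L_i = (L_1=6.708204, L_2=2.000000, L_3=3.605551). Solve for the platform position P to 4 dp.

(3.0000, 2.0000)

each cable: (A_i−P)·(A_i−P) = L_i²; let c_i = ‖A_i‖²−L_i²
c_1 = 0.0000+64.0000−45.0000 = 19.0000
row 1: -6.0000x + 16.0000y = 14.0000  (c_2=5.0000)
row 2: 0.0000x + 16.0000y = 32.0000  (c_3=-13.0000)
Cramer on rows 1–2 → x = 3.0000, y = 2.0000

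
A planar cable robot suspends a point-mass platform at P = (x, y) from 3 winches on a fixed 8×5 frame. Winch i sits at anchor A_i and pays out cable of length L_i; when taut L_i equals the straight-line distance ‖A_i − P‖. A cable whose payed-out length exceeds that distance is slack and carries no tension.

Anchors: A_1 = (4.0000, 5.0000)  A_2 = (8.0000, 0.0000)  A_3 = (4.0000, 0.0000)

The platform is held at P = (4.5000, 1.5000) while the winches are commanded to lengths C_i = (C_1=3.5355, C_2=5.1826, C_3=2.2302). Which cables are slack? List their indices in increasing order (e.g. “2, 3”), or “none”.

2, 3

cable 1: √((-0.5000)²+(3.5000)²)=3.5355, C_1=3.5355: taut
cable 2: √((3.5000)²+(-1.5000)²)=3.8079, C_2=5.1826: slack
cable 3: √((-0.5000)²+(-1.5000)²)=1.5811, C_3=2.2302: slack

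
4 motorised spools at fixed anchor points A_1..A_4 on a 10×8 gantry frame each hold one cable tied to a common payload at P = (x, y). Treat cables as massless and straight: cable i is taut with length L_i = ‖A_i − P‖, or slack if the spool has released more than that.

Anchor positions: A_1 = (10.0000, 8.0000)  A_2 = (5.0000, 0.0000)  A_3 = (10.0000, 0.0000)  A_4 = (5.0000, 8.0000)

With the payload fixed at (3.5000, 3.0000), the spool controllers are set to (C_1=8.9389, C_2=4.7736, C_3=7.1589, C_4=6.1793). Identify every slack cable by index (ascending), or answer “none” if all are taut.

cable 1: L_1 = ‖A_1−P‖ = 8.2006;  C_1 = 8.9389 → slack
cable 2: L_2 = ‖A_2−P‖ = 3.3541;  C_2 = 4.7736 → slack
cable 3: L_3 = ‖A_3−P‖ = 7.1589;  C_3 = 7.1589 → taut
cable 4: L_4 = ‖A_4−P‖ = 5.2202;  C_4 = 6.1793 → slack

1, 2, 4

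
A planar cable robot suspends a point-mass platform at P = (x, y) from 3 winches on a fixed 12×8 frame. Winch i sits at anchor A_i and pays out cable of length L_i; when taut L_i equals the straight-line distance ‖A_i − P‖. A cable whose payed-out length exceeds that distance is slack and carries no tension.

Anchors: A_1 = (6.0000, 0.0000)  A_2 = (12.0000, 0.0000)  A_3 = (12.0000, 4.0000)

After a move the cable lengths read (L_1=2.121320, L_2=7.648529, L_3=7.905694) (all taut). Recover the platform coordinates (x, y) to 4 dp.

(4.5000, 1.5000)

circle eqns → linear via eq_j − eq_1; set q_j = A_j·A_j − L_j²
q_1 = 36.0000+0.0000−4.5000 = 31.5000
-12.0000·x + 0.0000·y = q_1−q_2 = -54.0000
-12.0000·x − 8.0000·y = q_1−q_3 = -66.0000
solve first two rows → x=4.5000, y=1.5000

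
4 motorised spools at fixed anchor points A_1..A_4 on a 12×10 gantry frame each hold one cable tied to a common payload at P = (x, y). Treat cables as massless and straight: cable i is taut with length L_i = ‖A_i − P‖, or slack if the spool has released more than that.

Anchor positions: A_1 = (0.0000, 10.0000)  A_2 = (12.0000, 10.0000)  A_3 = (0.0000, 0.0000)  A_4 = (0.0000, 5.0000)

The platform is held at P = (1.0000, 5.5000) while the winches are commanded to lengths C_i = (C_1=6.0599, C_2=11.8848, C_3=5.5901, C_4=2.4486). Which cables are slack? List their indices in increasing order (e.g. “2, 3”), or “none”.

1, 4

i=1: geometric 4.6098 vs commanded 6.0599 ⇒ slack
i=2: geometric 11.8849 vs commanded 11.8848 ⇒ taut
i=3: geometric 5.5902 vs commanded 5.5901 ⇒ taut
i=4: geometric 1.1180 vs commanded 2.4486 ⇒ slack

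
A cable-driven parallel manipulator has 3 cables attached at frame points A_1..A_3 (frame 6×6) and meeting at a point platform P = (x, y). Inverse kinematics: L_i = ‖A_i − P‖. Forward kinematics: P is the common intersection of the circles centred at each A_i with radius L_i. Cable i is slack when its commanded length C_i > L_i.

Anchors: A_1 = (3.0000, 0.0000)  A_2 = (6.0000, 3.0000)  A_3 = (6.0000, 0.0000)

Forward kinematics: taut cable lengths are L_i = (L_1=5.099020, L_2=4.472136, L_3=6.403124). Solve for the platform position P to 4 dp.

each cable: (A_i−P)·(A_i−P) = L_i²; let c_i = ‖A_i‖²−L_i²
c_1 = 9.0000+0.0000−26.0000 = -17.0000
row 1: -6.0000x − 6.0000y = -42.0000  (c_2=25.0000)
row 2: -6.0000x + 0.0000y = -12.0000  (c_3=-5.0000)
Cramer on rows 1–2 → x = 2.0000, y = 5.0000

(2.0000, 5.0000)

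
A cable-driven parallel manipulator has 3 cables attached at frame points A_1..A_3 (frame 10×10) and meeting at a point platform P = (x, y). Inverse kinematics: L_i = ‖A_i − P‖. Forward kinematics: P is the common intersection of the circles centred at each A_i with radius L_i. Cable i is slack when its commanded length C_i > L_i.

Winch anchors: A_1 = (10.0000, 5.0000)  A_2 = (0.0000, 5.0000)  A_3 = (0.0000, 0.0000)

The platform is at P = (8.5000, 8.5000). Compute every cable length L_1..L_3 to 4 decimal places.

(3.8079, 9.1924, 12.0208)

cable 1: Δx=1.5000, Δy=-3.5000; L_1 = √(Δx²+Δy²) = 3.8079
cable 2: Δx=-8.5000, Δy=-3.5000; L_2 = √(Δx²+Δy²) = 9.1924
cable 3: Δx=-8.5000, Δy=-8.5000; L_3 = √(Δx²+Δy²) = 12.0208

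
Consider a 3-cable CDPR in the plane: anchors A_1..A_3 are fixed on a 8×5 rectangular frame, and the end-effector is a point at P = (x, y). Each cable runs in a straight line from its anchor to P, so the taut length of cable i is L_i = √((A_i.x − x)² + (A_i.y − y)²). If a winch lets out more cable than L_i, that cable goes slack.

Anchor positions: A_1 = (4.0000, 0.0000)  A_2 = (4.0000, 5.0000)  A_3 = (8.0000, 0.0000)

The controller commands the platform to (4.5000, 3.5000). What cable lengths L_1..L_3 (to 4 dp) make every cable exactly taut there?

(3.5355, 1.5811, 4.9497)

L_1 = √((4.0000−4.5000)² + (0.0000−3.5000)²) = 3.5355
L_2 = √((4.0000−4.5000)² + (5.0000−3.5000)²) = 1.5811
L_3 = √((8.0000−4.5000)² + (0.0000−3.5000)²) = 4.9497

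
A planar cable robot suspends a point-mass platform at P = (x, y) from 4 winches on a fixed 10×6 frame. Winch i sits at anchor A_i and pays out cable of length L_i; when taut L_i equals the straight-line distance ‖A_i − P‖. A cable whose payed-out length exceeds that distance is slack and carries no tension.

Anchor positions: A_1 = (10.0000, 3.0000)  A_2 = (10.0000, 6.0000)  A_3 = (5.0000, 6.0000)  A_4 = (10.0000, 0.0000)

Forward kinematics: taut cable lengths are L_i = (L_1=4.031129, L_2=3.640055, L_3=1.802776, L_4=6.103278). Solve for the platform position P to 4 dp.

(6.5000, 5.0000)

circle eqns → linear via eq_j − eq_1; set k_j = A_j·A_j − L_j²
k_1 = 100.0000+9.0000−16.2500 = 92.7500
0.0000·x − 6.0000·y = k_1−k_2 = -30.0000
10.0000·x − 6.0000·y = k_1−k_3 = 35.0000
0.0000·x + 6.0000·y = k_1−k_4 = 30.0000
solve first two rows → x=6.5000, y=5.0000
check cable 4: ‖A_4−P‖² = 37.2500 ≈ L_4² = 37.2500 ✓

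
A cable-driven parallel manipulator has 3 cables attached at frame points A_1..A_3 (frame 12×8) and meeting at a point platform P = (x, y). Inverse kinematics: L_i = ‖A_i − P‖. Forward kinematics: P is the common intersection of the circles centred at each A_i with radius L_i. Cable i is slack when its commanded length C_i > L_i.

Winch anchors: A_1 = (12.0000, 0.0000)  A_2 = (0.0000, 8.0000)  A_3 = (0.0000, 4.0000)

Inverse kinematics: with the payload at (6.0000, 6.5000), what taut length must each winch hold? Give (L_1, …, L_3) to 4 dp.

L_1 = √((12.0000−6.0000)² + (0.0000−6.5000)²) = 8.8459
L_2 = √((0.0000−6.0000)² + (8.0000−6.5000)²) = 6.1847
L_3 = √((0.0000−6.0000)² + (4.0000−6.5000)²) = 6.5000

(8.8459, 6.1847, 6.5000)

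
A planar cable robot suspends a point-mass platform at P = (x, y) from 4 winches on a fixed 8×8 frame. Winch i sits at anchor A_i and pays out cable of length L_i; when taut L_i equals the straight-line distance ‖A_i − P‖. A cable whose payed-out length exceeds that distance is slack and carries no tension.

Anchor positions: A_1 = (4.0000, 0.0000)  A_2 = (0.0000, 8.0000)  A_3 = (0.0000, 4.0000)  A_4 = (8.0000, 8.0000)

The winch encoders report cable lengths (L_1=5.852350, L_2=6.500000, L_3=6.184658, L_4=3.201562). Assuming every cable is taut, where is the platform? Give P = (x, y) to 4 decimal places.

each cable: (A_i−P)·(A_i−P) = L_i²; let k_i = ‖A_i‖²−L_i²
k_1 = 16.0000+0.0000−34.2500 = -18.2500
row 1: 8.0000x − 16.0000y = -40.0000  (k_2=21.7500)
row 2: 8.0000x − 8.0000y = 4.0000  (k_3=-22.2500)
row 3: -8.0000x − 16.0000y = -136.0000  (k_4=117.7500)
Cramer on rows 1–2 → x = 6.0000, y = 5.5000
check cable 4: ‖A_4−P‖² = 10.2500 ≈ L_4² = 10.2500 ✓

(6.0000, 5.5000)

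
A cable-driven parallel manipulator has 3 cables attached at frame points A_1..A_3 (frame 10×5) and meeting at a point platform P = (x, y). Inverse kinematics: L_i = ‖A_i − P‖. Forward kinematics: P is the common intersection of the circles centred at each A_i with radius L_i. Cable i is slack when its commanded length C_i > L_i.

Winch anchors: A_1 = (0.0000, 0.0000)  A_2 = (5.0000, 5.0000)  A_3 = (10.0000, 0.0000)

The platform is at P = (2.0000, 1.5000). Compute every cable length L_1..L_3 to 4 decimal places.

(2.5000, 4.6098, 8.1394)

L_1 = √((0.0000−2.0000)² + (0.0000−1.5000)²) = 2.5000
L_2 = √((5.0000−2.0000)² + (5.0000−1.5000)²) = 4.6098
L_3 = √((10.0000−2.0000)² + (0.0000−1.5000)²) = 8.1394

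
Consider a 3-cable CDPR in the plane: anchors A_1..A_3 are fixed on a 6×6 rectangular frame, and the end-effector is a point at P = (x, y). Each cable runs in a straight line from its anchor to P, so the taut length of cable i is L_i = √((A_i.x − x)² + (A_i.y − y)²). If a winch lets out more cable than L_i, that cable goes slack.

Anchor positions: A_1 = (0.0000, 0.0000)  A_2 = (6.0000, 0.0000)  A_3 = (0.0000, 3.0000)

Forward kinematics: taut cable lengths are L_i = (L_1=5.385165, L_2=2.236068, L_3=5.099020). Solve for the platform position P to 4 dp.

expand ‖A_i−P‖²=L_i² and subtract eq 1 (k_i ≔ ‖A_i‖²−L_i²)
k_1 = 0.0000+0.0000−29.0000 = -29.0000
eq1−eq2 → [-12.0000  0.0000]·P = -60.0000
eq1−eq3 → [0.0000  -6.0000]·P = -12.0000
2×2 solve → P = (5.0000, 2.0000)

(5.0000, 2.0000)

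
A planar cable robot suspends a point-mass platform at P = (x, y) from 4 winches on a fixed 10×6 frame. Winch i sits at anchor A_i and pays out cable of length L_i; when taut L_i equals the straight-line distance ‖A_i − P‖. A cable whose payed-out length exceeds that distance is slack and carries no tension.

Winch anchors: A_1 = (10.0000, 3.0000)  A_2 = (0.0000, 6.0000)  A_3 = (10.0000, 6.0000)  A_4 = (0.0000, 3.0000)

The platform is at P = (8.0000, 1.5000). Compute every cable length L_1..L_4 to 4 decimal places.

cable 1: Δx=2.0000, Δy=1.5000; L_1 = √(Δx²+Δy²) = 2.5000
cable 2: Δx=-8.0000, Δy=4.5000; L_2 = √(Δx²+Δy²) = 9.1788
cable 3: Δx=2.0000, Δy=4.5000; L_3 = √(Δx²+Δy²) = 4.9244
cable 4: Δx=-8.0000, Δy=1.5000; L_4 = √(Δx²+Δy²) = 8.1394

(2.5000, 9.1788, 4.9244, 8.1394)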